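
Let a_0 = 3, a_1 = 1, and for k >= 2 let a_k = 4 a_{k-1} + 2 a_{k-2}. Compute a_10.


Iterating the recurrence forward:
a_0 = 3
a_1 = 1
a_2 = 4*1 + 2*3 = 10
a_3 = 4*10 + 2*1 = 42
a_4 = 4*42 + 2*10 = 188
a_5 = 4*188 + 2*42 = 836
a_6 = 4*836 + 2*188 = 3720
a_7 = 4*3720 + 2*836 = 16552
a_8 = 4*16552 + 2*3720 = 73648
a_9 = 4*73648 + 2*16552 = 327696
a_10 = 4*327696 + 2*73648 = 1458080
So a_10 = 1458080.

1458080


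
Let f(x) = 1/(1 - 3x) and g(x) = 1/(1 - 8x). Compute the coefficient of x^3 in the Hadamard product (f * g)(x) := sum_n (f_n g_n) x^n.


f has coefficients f_k = 3^k and g has coefficients g_k = 8^k, so the Hadamard product has coefficient (f*g)_k = 3^k * 8^k = 24^k.
For k = 3: 24^3 = 13824.

13824


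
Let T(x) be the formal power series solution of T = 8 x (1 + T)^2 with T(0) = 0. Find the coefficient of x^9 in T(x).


Apply the Lagrange inversion formula: if T = 8 x * phi(T) with phi(t) = (1 + t)^2, then [x^n] T = 8^n * (1/n) [t^(n-1)] phi(t)^n = 8^n * (1/n) [t^(n-1)] (1 + t)^(2n) = 8^n * (1/n) C(2n, n-1).
Using the identity C(2n, n-1) = C(2n, n) * n / (n+1), the unscaled factor equals C(2n, n) / (n+1) = C_n, the n-th Catalan number.
For n = 9: C_9 = C(18, 9) / 10 = 48620/10 = 4862.
With the 8^9 = 134217728 factor, the coefficient is 134217728 * 4862 = 652566593536.

652566593536


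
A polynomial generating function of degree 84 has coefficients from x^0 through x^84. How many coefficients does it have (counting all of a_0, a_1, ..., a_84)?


A polynomial of degree 84 takes the form a_0 + a_1 x + ... + a_84 x^84.
The number of coefficients is 84 + 1 = 85.

85


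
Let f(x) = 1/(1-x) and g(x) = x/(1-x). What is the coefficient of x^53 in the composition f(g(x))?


First simplify the composition: f(g(x)) = 1/(1 - x/(1-x)) = (1-x)/((1-x) - x) = (1-x)/(1-2x).
Now extract the coefficient. Write (1-x)/(1-2x) = 1/(1-2x) - x/(1-2x).
The coefficient of x^n in 1/(1-2x) is 2^n, and in x/(1-2x) is 2^(n-1) (for n >= 1).
So the coefficient of x^53 is 2^53 - 2^52 = 9007199254740992 - 4503599627370496 = 4503599627370496.

4503599627370496


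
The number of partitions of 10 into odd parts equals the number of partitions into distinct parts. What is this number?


Computing partitions of 10 into odd parts (1, 3, 5, ...):
Using the generating function prod_{k>=0} 1/(1-x^(2k+1)),
the count is 10

10


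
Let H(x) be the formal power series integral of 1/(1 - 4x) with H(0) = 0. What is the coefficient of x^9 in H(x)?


1/(1 - 4x) = sum_{k>=0} 4^k x^k. Integrating termwise with H(0) = 0:
H(x) = sum_{k>=0} 4^k x^(k+1) / (k+1) = sum_{m>=1} 4^(m-1) x^m / m.
For m = 9: 4^8/9 = 65536/9 = 65536/9.

65536/9


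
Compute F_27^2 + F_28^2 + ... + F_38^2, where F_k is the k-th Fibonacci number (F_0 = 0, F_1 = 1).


There is a standard identity sum_{k=0}^{N} F_k^2 = F_N * F_{N+1} (proved inductively from the telescoping relation F_k^2 = F_k F_{k+1} - F_{k-1} F_k). Then
sum_{k=27}^{38} F_k^2 = F_38 F_39 - F_26 F_27.
Computing: F_38 = 39088169, F_39 = 63245986, F_26 = 121393, F_27 = 196418.
Sum = 39088169 * 63245986 - 121393 * 196418 = 2472145945569360.

2472145945569360


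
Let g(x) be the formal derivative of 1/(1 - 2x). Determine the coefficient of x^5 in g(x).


Differentiate termwise: d/dx sum_{k>=0} 2^k x^k = sum_{k>=1} k 2^k x^(k-1) = sum_{j>=0} (j+1) 2^(j+1) x^j.
Equivalently, d/dx [1/(1 - 2x)] = 2/(1 - 2x)^2.
For j = 5: 6 * 2^6 = 6 * 64 = 384.

384


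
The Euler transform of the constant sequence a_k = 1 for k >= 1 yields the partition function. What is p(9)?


The Euler transform converts the sequence a_k = 1 into the number of integer partitions.
Using the recurrence or dynamic programming:
p(9) = 30

30


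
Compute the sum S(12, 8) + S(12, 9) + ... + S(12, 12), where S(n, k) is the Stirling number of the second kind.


By definition, S(n, k) counts partitions of an n-set into exactly k nonempty blocks.
Computing row n = 12 for k = 8..12:
S(12, k): 159027, 22275, 1705, 66, 1
Sum = 183074.

183074


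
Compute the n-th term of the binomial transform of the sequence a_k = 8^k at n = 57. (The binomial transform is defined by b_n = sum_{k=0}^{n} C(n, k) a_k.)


With a_k = 8^k, b_n = sum_{k=0}^{n} C(n, k) 8^k = (1 + 8)^n by the binomial theorem.
For n = 57: (1 + 8)^57 = 9^57 = 2465034704958067503996131453373943813074726512397600969.

2465034704958067503996131453373943813074726512397600969


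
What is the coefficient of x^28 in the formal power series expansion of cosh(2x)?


The Maclaurin series is cosh(t) = sum_{m>=0} t^(2m) / (2m)!, so substituting t = 2x, only even powers of x are nonzero, with coefficient of x^(2m) equal to 2^(2m) / (2m)!.
For x^28 the coefficient is 2^28/28! = 268435456/304888344611713860501504000000 = 8/9086380738369043484375.

8/9086380738369043484375


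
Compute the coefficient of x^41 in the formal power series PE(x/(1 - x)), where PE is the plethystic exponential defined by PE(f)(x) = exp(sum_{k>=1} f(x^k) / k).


For f(x) = x/(1 - x) we have
sum_{k>=1} f(x^k) / k = sum_{k>=1} (1/k) * x^k / (1 - x^k) = sum_{k, m >= 1} x^(k m) / k,
which after exponentiating simplifies to
PE(x/(1 - x)) = prod_{k>=1} 1 / (1 - x^k).
This is the generating function for the partition function p(n), so the coefficient of x^41 is p(41).
Computing p(41) by dynamic programming over parts 1, 2, ..., 41: p(41) = 44583.

44583


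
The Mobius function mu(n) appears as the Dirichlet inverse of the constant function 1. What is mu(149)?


149 = 149 (all distinct primes).
mu(149) = (-1)^1 = -1

-1


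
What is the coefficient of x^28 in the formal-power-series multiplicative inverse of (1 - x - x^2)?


Let the inverse be f(x) = sum_{k>=0} a_k x^k. From f(x) * (1 - x - x^2) = 1 and matching coefficients:
 x^0: a_0 = 1.
 x^1: a_1 - a_0 = 0, so a_1 = 1.
 x^k (k >= 2): a_k - a_{k-1} - a_{k-2} = 0, i.e. a_k = a_{k-1} + a_{k-2}.
This is the Fibonacci-type recurrence shifted so that a_0 = a_1 = 1.
Iterating: a_0=1, a_1=1, a_2=2, a_3=3, a_4=5, a_5=8, a_6=13, a_7=21, a_8=34, a_9=55, ...
a_28 = 514229.

514229


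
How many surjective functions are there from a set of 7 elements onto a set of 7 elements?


By inclusion-exclusion on which target elements are missed, the number of surjections from an n-set onto a k-set is
surj(n, k) = sum_{j=0}^{k} (-1)^j C(k, j) (k - j)^n.
Equivalently surj(n, k) = k! * S(n, k), where S(n, k) is the Stirling number of the second kind.
For n = 7, k = 7:
S(7, 7) = 1, so
surj = 7! * 1 = 5040 * 1 = 5040.

5040


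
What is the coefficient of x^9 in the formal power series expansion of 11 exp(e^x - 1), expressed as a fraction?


exp(e^x - 1) is the exponential generating function for the Bell numbers Bell_k: exp(e^x - 1) = sum_{k>=0} Bell_k x^k / k!.
So the coefficient of x^9 in 11 exp(e^x - 1) is 11 Bell_9 / 9!.
Computing: Bell_9 = 21147 and 9! = 362880, giving
11 * 21147/362880 = 11077/17280.

11077/17280


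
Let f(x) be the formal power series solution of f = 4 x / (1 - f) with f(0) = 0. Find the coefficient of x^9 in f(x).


Apply Lagrange inversion: f = 4 x * phi(f) with phi(t) = 1/(1 - t), so
[x^n] f = 4^n * (1/n) [t^(n-1)] phi(t)^n = 4^n * (1/n) [t^(n-1)] (1 - t)^(-n) = 4^n * (1/n) C(2n - 2, n - 1) = 4^n * C_{n-1}.
For n = 9: C_8 = C(16, 8) / 9 = 12870/9 = 1430.
With the 4^9 = 262144 factor, the coefficient is 262144 * 1430 = 374865920.

374865920


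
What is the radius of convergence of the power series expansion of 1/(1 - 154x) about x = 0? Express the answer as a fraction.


Expanding 1/(1 - 154x) = sum_{k>=0} 154^k x^k, the series converges when |154x| < 1, i.e., |x| < 1/154.
So the radius of convergence is 1/154 = 1/154.

1/154


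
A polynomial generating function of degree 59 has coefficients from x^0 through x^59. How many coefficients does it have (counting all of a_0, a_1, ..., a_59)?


A polynomial of degree 59 takes the form a_0 + a_1 x + ... + a_59 x^59.
The number of coefficients is 59 + 1 = 60.

60


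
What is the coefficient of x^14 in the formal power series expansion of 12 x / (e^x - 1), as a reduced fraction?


The exponential generating function for Bernoulli numbers is
x / (e^x - 1) = sum_{k>=0} B_k x^k / k!.
So the coefficient of x^14 in 12 x / (e^x - 1) is 12 B_14 / 14!.
Computing: B_14 = 7/6, 14! = 87178291200, giving
12 * 7/6 / 87178291200 = 1/6227020800.

1/6227020800


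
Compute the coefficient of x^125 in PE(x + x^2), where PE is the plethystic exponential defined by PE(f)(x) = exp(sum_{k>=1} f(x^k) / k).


With f(x) = x + x^2, the exponent is sum_{k>=1} (x^k + x^(2k)) / k = -ln(1 - x) - ln(1 - x^2). Exponentiating:
PE(x + x^2) = 1 / ((1 - x)(1 - x^2)).
This is the generating function for partitions of n into parts of size 1 or 2. The number of 2's can be any j in 0..62, and the rest are 1's, so
[x^125] = floor(125/2) + 1 = 63.

63


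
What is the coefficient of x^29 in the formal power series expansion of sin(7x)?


The Maclaurin series is sin(t) = sum_{k>=0} (-1)^k t^(2k+1) / (2k+1)!, so substituting t = 7x, only odd powers of x are nonzero, with coefficient of x^(2k+1) equal to (-1)^k 7^(2k+1) / (2k+1)!.
Write 29 = 2*14 + 1, giving the coefficient (-1)^14 * 7^29 / 29! = 3219905755813179726837607/8841761993739701954543616000000 = 1341068619663964900807/3682533108596294025216000000.

1341068619663964900807/3682533108596294025216000000


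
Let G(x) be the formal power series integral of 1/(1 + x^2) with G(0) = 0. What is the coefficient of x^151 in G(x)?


1/(1 + x^2) = sum_{j>=0} (-1)^j x^(2j). Integrating termwise with G(0) = 0:
G(x) = sum_{j>=0} (-1)^j x^(2j+1) / (2j+1) = arctan(x).
Only odd powers are nonzero. For x^151 write 151 = 2*75 + 1, giving
(-1)^75 / 151 = -1/151 = -1/151.

-1/151


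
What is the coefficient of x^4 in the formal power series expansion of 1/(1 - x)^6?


The expansion 1/(1 - x)^r = sum_{k>=0} C(k + r - 1, r - 1) x^k follows from the multiset / negative-binomial theorem (or from repeated differentiation of the geometric series).
For r = 6 and k = 4:
C(9, 5) = 362880 / (120 * 24) = 126.

126


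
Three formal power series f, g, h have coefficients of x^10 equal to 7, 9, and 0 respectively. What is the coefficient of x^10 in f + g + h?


Series addition is componentwise:
7 + 9 + 0
= 16

16


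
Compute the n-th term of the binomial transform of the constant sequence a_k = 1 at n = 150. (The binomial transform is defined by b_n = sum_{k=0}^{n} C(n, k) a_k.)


With a_k = 1 for all k, b_n = sum_{k=0}^{n} C(n, k) = 2^n by the binomial theorem.
For n = 150: 2^150 = 1427247692705959881058285969449495136382746624.

1427247692705959881058285969449495136382746624


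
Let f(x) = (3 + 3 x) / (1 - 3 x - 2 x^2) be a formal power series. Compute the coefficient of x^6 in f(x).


Write f(x) = sum_{k>=0} a_k x^k. Multiplying both sides by 1 - 3 x - 2 x^2 gives
(1 - 3 x - 2 x^2) sum_{k>=0} a_k x^k = 3 + 3 x.
Matching coefficients:
 x^0: a_0 = 3
 x^1: a_1 - 3 a_0 = 3  =>  a_1 = 3*3 + 3 = 12
 x^k (k >= 2): a_k = 3 a_{k-1} + 2 a_{k-2}.
Iterating: a_2 = 42, a_3 = 150, a_4 = 534, a_5 = 1902, a_6 = 6774.
So the coefficient of x^6 is 6774.

6774


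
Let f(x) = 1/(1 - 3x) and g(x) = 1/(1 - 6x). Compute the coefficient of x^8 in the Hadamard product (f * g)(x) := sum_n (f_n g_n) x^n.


f has coefficients f_k = 3^k and g has coefficients g_k = 6^k, so the Hadamard product has coefficient (f*g)_k = 3^k * 6^k = 18^k.
For k = 8: 18^8 = 11019960576.

11019960576


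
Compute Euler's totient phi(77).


phi(n) counts integers in [1, n] coprime to n. Using the multiplicative formula phi(n) = n * prod_{p | n} (1 - 1/p):
77 = 7 * 11, so
phi(77) = 77 * (1 - 1/7) * (1 - 1/11) = 60.

60


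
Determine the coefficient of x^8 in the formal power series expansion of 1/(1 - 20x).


The geometric series identity gives 1/(1 - c x) = sum_{k>=0} c^k x^k, so the coefficient of x^k is c^k.
Here c = 20 and k = 8.
Computing: 20^8 = 25600000000

25600000000


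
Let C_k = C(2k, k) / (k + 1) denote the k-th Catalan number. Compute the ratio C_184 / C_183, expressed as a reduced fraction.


Using C_k = (2k)! / (k! (k+1)!), the ratio C_{k+1}/C_k simplifies to
C_{k+1}/C_k = [(2k+2)! / ((k+1)! (k+2)!)] * [k! (k+1)! / (2k)!]
 = (2k+2)(2k+1) / ((k+1)(k+2)) = 2(2k+1) / (k+2).
For k = 183: 2(2*183 + 1) / (183 + 2) = 734/185 = 734/185.

734/185


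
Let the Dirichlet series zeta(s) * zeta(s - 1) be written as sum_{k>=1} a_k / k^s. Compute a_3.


Convolution gives a_k = sum_{d | k} d * 1 = sum_{d | k} d = sigma(k), the sum of positive divisors of k.
For k = 3, the divisors are 1, 3, so
sigma(3) = 1 + 3 = 4.

4


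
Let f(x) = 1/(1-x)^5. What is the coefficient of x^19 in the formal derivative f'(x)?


Differentiate: d/dx [ 1/(1-x)^r ] = r / (1-x)^(r+1).
Here r = 5, so f'(x) = 5 / (1-x)^6.
The expansion of 1/(1-x)^(r+1) has coefficient of x^n equal to C(n+r, r).
So the coefficient of x^19 in f'(x) is
5 * C(24, 5) = 5 * 42504 = 212520

212520


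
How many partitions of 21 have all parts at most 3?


Using the generating function (1-x)^(-1)(1-x^2)^(-1)(1-x^3)^(-1),
the coefficient of x^21 counts these restricted partitions.
Result = 48

48


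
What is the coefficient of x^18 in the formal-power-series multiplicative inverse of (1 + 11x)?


The inverse is 1/(1 + 11x). Apply the geometric identity 1/(1 - y) = sum_{k>=0} y^k with y = -11x:
1/(1 + 11x) = sum_{k>=0} (-11)^k x^k.
So the coefficient of x^18 is (-11)^18 = 5559917313492231481.

5559917313492231481


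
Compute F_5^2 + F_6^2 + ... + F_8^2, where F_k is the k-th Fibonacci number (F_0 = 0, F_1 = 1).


There is a standard identity sum_{k=0}^{N} F_k^2 = F_N * F_{N+1} (proved inductively from the telescoping relation F_k^2 = F_k F_{k+1} - F_{k-1} F_k). Then
sum_{k=5}^{8} F_k^2 = F_8 F_9 - F_4 F_5.
Computing: F_8 = 21, F_9 = 34, F_4 = 3, F_5 = 5.
Sum = 21 * 34 - 3 * 5 = 699.

699


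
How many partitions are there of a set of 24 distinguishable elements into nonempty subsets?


Bell_24 can be computed from the Bell triangle or from Dobinski's identity Bell_n = (1/e) * sum_{k>=0} k^n / k!.
Computing Bell_24 = 445958869294805289.

445958869294805289


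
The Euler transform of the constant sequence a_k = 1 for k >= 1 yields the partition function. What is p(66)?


The Euler transform converts the sequence a_k = 1 into the number of integer partitions.
Using the recurrence or dynamic programming:
p(66) = 2323520

2323520


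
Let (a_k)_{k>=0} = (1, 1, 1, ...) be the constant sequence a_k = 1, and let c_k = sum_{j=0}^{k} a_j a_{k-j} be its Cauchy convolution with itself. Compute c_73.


Since a_j = 1 for all j >= 0, the convolution sum becomes
c_k = sum_{j=0}^{k} 1 * 1 = 1 * (k + 1).
Equivalently, the generating function of (a_k) is 1/(1 - x) and its square is 1/(1 - x)^2 = sum_{k>=0} 1(k + 1) x^k.
For k = 73: 1 * 74 = 74.

74


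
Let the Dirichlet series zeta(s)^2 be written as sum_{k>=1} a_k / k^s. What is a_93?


The Dirichlet convolution of the constant function 1 with itself gives (1 * 1)(k) = sum_{d | k} 1 = d(k), the number of positive divisors of k.
Since zeta(s) = sum_{k>=1} 1/k^s, we have zeta(s)^2 = sum_{k>=1} d(k)/k^s, so a_k = d(k).
For k = 93: the divisors are 1, 3, 31, 93.
Count = 4.

4


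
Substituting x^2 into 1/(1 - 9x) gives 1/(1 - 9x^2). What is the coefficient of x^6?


The coefficient of x^(2m) in 1/(1 - 9x^2) is 9^m.
With n = 6 = 2*3, the coefficient is 9^3 = 729.

729


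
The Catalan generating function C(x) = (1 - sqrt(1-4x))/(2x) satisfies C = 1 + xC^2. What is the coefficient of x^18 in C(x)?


Substituting x -> x scales the n-th coefficient by 1, so [x^18] C(x) = C_18.
C_18 = C(2*18, 18)/(19) = 9075135300/19 = 477638700.
= 477638700.

477638700


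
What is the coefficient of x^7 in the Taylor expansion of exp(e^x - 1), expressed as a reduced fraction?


exp(e^x - 1) = sum_{k>=0} Bell_k x^k / k!, where Bell_k is the k-th Bell number.
So the coefficient of x^7 is Bell_7 / 7!.
Computing: Bell_7 = 877 and 7! = 5040, giving
877/5040 = 877/5040.

877/5040


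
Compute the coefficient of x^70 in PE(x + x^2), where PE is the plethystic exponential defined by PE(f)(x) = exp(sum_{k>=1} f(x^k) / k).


With f(x) = x + x^2, the exponent is sum_{k>=1} (x^k + x^(2k)) / k = -ln(1 - x) - ln(1 - x^2). Exponentiating:
PE(x + x^2) = 1 / ((1 - x)(1 - x^2)).
This is the generating function for partitions of n into parts of size 1 or 2. The number of 2's can be any j in 0..35, and the rest are 1's, so
[x^70] = floor(70/2) + 1 = 36.

36


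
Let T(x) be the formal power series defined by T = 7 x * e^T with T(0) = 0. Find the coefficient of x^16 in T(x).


Apply the Lagrange inversion formula: if T = 7 x * phi(T) with phi(t) = e^t, then
[x^n] T = 7^n * (1/n) [t^(n-1)] phi(t)^n = 7^n * (1/n) [t^(n-1)] e^(n t) = 7^n * (1/n) * n^(n-1) / (n-1)! = 7^n * n^(n-1) / n!.
When c = 1 this is the Cayley count of rooted labeled trees on n vertices, divided by n!.
For n = 16: 7^16 * 16^15 / 16! = 33232930569601 * 1152921504606846976/20922789888000 = 23862852954350227835322368/13030875.

23862852954350227835322368/13030875


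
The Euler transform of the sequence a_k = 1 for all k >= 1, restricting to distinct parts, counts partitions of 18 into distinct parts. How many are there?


Partitions of 18 into distinct parts can be computed via generating function.
Product (1+x)(1+x^2)(1+x^3)...
The coefficient of x^18 = 46

46


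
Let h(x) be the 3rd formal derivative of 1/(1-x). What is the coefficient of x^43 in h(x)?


Differentiating 3 times: d^3/dx^3 [1/(1-x)] = 3!/(1-x)^4.
The expansion 1/(1-x)^4 = sum_{k>=0} C(k+3, 3) x^k, so the coefficient of x^n in 3!/(1-x)^4 is 3! * C(n+3, 3).
For n = 43: 6 * C(46, 3) = 6 * 15180 = 91080

91080


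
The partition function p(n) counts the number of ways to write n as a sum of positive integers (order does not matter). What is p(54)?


Using the generating function prod_{k>=1} 1/(1-x^k), we compute p(54).
By dynamic programming over parts 1 through 54:
p(54) = 386155

386155


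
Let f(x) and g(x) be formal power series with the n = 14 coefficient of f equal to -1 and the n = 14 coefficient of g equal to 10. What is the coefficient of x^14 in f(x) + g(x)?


Addition of formal power series is termwise.
The coefficient of x^14 in f + g = -1 + 10
= 9

9


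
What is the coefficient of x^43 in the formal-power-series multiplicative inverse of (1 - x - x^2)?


Let the inverse be f(x) = sum_{k>=0} a_k x^k. From f(x) * (1 - x - x^2) = 1 and matching coefficients:
 x^0: a_0 = 1.
 x^1: a_1 - a_0 = 0, so a_1 = 1.
 x^k (k >= 2): a_k - a_{k-1} - a_{k-2} = 0, i.e. a_k = a_{k-1} + a_{k-2}.
This is the Fibonacci-type recurrence shifted so that a_0 = a_1 = 1.
Iterating: a_0=1, a_1=1, a_2=2, a_3=3, a_4=5, a_5=8, a_6=13, a_7=21, a_8=34, a_9=55, ...
a_43 = 701408733.

701408733


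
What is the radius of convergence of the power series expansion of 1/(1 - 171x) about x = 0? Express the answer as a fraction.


Expanding 1/(1 - 171x) = sum_{k>=0} 171^k x^k, the series converges when |171x| < 1, i.e., |x| < 1/171.
So the radius of convergence is 1/171 = 1/171.

1/171


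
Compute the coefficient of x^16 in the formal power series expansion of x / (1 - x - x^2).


Let f(x) = sum_{k>=0} a_k x^k. Multiplying f(x) * (1 - x - x^2) = x and matching coefficients gives a_0 = 0, a_1 = 1, and a_k = a_{k-1} + a_{k-2} for k >= 2. These are the Fibonacci numbers F_k.
Iterating from F_0 = 0, F_1 = 1:
F_0=0, F_1=1, F_2=1, F_3=2, F_4=3, F_5=5, F_6=8, F_7=13, F_8=21, F_9=34, ...
F_16 = 987.

987


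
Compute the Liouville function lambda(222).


The Liouville function is lambda(k) = (-1)^Omega(k), where Omega(k) counts the prime factors of k with multiplicity.
Factoring: 222 = 2 * 3 * 37, so Omega(222) = 3.
lambda(222) = (-1)^3 = -1.

-1


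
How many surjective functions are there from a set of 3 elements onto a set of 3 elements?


By inclusion-exclusion on which target elements are missed, the number of surjections from an n-set onto a k-set is
surj(n, k) = sum_{j=0}^{k} (-1)^j C(k, j) (k - j)^n.
Equivalently surj(n, k) = k! * S(n, k), where S(n, k) is the Stirling number of the second kind.
For n = 3, k = 3:
S(3, 3) = 1, so
surj = 3! * 1 = 6 * 1 = 6.

6


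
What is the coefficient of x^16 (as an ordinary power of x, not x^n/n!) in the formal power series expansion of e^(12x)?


The exponential series is e^y = sum_{k>=0} y^k / k!. Substituting y = 12x gives
e^(12x) = sum_{k>=0} 12^k x^k / k!.
So the coefficient of x^n is a^n/n! with a = 12, n = 16:
12^16 / 16! = 184884258895036416/20922789888000 = 7739670528/875875

7739670528/875875


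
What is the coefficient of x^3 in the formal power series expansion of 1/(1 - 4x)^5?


The general identity 1/(1 - c x)^r = sum_{k>=0} c^k C(k + r - 1, r - 1) x^k follows by substituting y = c x into 1/(1 - y)^r = sum_{k>=0} C(k + r - 1, r - 1) y^k.
For c = 4, r = 5, k = 3:
4^3 * C(7, 4) = 64 * 35 = 2240.

2240


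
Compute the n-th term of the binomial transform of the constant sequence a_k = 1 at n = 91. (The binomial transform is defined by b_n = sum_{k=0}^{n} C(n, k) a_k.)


With a_k = 1 for all k, b_n = sum_{k=0}^{n} C(n, k) = 2^n by the binomial theorem.
For n = 91: 2^91 = 2475880078570760549798248448.

2475880078570760549798248448


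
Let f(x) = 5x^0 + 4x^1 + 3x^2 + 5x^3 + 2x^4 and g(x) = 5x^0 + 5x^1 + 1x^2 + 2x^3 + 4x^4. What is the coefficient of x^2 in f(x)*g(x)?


Cauchy product at x^2:
5*1 + 4*5 + 3*5
= 40

40


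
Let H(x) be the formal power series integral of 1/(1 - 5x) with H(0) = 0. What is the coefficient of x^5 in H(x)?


1/(1 - 5x) = sum_{k>=0} 5^k x^k. Integrating termwise with H(0) = 0:
H(x) = sum_{k>=0} 5^k x^(k+1) / (k+1) = sum_{m>=1} 5^(m-1) x^m / m.
For m = 5: 5^4/5 = 625/5 = 125.

125


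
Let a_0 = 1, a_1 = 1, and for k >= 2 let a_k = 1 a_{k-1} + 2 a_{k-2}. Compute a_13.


Iterating the recurrence forward:
a_0 = 1
a_1 = 1
a_2 = 1*1 + 2*1 = 3
a_3 = 1*3 + 2*1 = 5
a_4 = 1*5 + 2*3 = 11
a_5 = 1*11 + 2*5 = 21
a_6 = 1*21 + 2*11 = 43
a_7 = 1*43 + 2*21 = 85
a_8 = 1*85 + 2*43 = 171
a_9 = 1*171 + 2*85 = 341
a_10 = 1*341 + 2*171 = 683
a_11 = 1*683 + 2*341 = 1365
a_12 = 1*1365 + 2*683 = 2731
a_13 = 1*2731 + 2*1365 = 5461
So a_13 = 5461.

5461


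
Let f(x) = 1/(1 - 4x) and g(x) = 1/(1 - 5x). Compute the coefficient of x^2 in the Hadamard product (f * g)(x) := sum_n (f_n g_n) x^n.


f has coefficients f_k = 4^k and g has coefficients g_k = 5^k, so the Hadamard product has coefficient (f*g)_k = 4^k * 5^k = 20^k.
For k = 2: 20^2 = 400.

400


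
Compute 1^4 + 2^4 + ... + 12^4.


This power sum has a closed form given by Faulhaber's formula
sum_{k=1}^{m} k^p = (1 / (p + 1)) * sum_{j=0}^{p} C(p + 1, j) B_j m^(p + 1 - j),
but for small m direct computation is fastest:
1 + 16 + 81 + 256 + 625 + 1296 + 2401 + 4096 + 6561 + 10000 + 14641 + 20736 = 60710.

60710


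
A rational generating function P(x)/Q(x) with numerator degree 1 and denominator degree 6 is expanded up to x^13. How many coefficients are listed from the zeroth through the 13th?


Expanding up to x^13 gives the coefficients for x^0, x^1, ..., x^13.
That is 13 + 1 = 14 coefficients in total.

14


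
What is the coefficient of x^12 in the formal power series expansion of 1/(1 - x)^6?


The negative binomial / multiset identity is
1/(1 - x)^r = sum_{k>=0} C(k + r - 1, r - 1) x^k.
Here r = 6 and k = 12, so the coefficient is
C(12 + 5, 5) = C(17, 5)
= 6188

6188


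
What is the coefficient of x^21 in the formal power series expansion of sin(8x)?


The Maclaurin series is sin(t) = sum_{k>=0} (-1)^k t^(2k+1) / (2k+1)!, so substituting t = 8x, only odd powers of x are nonzero, with coefficient of x^(2k+1) equal to (-1)^k 8^(2k+1) / (2k+1)!.
Write 21 = 2*10 + 1, giving the coefficient (-1)^10 * 8^21 / 21! = 9223372036854775808/51090942171709440000 = 35184372088832/194896477400625.

35184372088832/194896477400625


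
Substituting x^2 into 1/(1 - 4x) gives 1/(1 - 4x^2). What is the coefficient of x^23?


Since 1/(1 - 4x^2) only has even powers of x,
the coefficient of x^23 (odd) is 0.

0


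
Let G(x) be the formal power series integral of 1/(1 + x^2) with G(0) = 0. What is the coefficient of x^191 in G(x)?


1/(1 + x^2) = sum_{j>=0} (-1)^j x^(2j). Integrating termwise with G(0) = 0:
G(x) = sum_{j>=0} (-1)^j x^(2j+1) / (2j+1) = arctan(x).
Only odd powers are nonzero. For x^191 write 191 = 2*95 + 1, giving
(-1)^95 / 191 = -1/191 = -1/191.

-1/191


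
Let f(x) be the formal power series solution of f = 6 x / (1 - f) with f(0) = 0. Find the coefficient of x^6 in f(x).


Apply Lagrange inversion: f = 6 x * phi(f) with phi(t) = 1/(1 - t), so
[x^n] f = 6^n * (1/n) [t^(n-1)] phi(t)^n = 6^n * (1/n) [t^(n-1)] (1 - t)^(-n) = 6^n * (1/n) C(2n - 2, n - 1) = 6^n * C_{n-1}.
For n = 6: C_5 = C(10, 5) / 6 = 252/6 = 42.
With the 6^6 = 46656 factor, the coefficient is 46656 * 42 = 1959552.

1959552


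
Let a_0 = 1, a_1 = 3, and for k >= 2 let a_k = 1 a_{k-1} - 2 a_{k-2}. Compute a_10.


Iterating the recurrence forward:
a_0 = 1
a_1 = 3
a_2 = 1*3 - 2*1 = 1
a_3 = 1*1 - 2*3 = -5
a_4 = 1*-5 - 2*1 = -7
a_5 = 1*-7 - 2*-5 = 3
a_6 = 1*3 - 2*-7 = 17
a_7 = 1*17 - 2*3 = 11
a_8 = 1*11 - 2*17 = -23
a_9 = 1*-23 - 2*11 = -45
a_10 = 1*-45 - 2*-23 = 1
So a_10 = 1.

1


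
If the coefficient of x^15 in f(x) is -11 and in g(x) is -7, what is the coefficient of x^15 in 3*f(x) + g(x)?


Scalar multiplication scales coefficients: 3 * -11 = -33.
Then add the g coefficient: -33 + -7
= -40

-40


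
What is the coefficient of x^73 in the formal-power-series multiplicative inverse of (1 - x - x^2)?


Let the inverse be f(x) = sum_{k>=0} a_k x^k. From f(x) * (1 - x - x^2) = 1 and matching coefficients:
 x^0: a_0 = 1.
 x^1: a_1 - a_0 = 0, so a_1 = 1.
 x^k (k >= 2): a_k - a_{k-1} - a_{k-2} = 0, i.e. a_k = a_{k-1} + a_{k-2}.
This is the Fibonacci-type recurrence shifted so that a_0 = a_1 = 1.
Iterating: a_0=1, a_1=1, a_2=2, a_3=3, a_4=5, a_5=8, a_6=13, a_7=21, a_8=34, a_9=55, ...
a_73 = 1304969544928657.

1304969544928657


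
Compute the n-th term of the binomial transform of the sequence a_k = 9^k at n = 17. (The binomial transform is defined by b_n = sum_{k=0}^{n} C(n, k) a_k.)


With a_k = 9^k, b_n = sum_{k=0}^{n} C(n, k) 9^k = (1 + 9)^n by the binomial theorem.
For n = 17: (1 + 9)^17 = 10^17 = 100000000000000000.

100000000000000000


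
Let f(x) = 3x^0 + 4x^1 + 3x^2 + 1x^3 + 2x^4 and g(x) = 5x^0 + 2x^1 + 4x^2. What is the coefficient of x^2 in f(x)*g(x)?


Cauchy product at x^2:
3*4 + 4*2 + 3*5
= 35

35


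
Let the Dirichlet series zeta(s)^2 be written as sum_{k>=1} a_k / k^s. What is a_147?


The Dirichlet convolution of the constant function 1 with itself gives (1 * 1)(k) = sum_{d | k} 1 = d(k), the number of positive divisors of k.
Since zeta(s) = sum_{k>=1} 1/k^s, we have zeta(s)^2 = sum_{k>=1} d(k)/k^s, so a_k = d(k).
For k = 147: the divisors are 1, 3, 7, 21, 49, 147.
Count = 6.

6


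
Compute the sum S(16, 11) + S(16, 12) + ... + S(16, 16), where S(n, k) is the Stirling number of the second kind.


By definition, S(n, k) counts partitions of an n-set into exactly k nonempty blocks.
Computing row n = 16 for k = 11..16:
S(16, k): 28936908, 2757118, 165620, 6020, 120, 1
Sum = 31865787.

31865787


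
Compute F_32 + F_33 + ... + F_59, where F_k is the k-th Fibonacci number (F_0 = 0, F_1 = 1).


Use the identity sum_{k=0}^{N} F_k = F_{N+2} - 1 (which follows from F_{k+2} - F_{k+1} = F_k). Then
sum_{k=32}^{59} F_k = (F_{61} - 1) - (F_{33} - 1) = F_{61} - F_{33}.
Computing: F_{61} = 2504730781961, F_{33} = 3524578, so
Sum = 2504730781961 - 3524578 = 2504727257383.

2504727257383


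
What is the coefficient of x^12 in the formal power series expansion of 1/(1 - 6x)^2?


The general identity 1/(1 - c x)^r = sum_{k>=0} c^k C(k + r - 1, r - 1) x^k follows by substituting y = c x into 1/(1 - y)^r = sum_{k>=0} C(k + r - 1, r - 1) y^k.
For c = 6, r = 2, k = 12:
6^12 * C(13, 1) = 2176782336 * 13 = 28298170368.

28298170368


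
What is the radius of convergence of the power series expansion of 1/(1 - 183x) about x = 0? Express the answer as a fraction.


Expanding 1/(1 - 183x) = sum_{k>=0} 183^k x^k, the series converges when |183x| < 1, i.e., |x| < 1/183.
So the radius of convergence is 1/183 = 1/183.

1/183


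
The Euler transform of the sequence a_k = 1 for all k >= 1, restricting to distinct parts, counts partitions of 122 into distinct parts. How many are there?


Partitions of 122 into distinct parts can be computed via generating function.
Product (1+x)(1+x^2)(1+x^3)...
The coefficient of x^122 = 2556284

2556284


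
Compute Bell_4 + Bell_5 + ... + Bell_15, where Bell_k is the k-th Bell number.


Recall Bell_k counts set partitions of a k-set (with Bell_0 = 1 by convention).
Bell_4 through Bell_15: 15, 52, 203, 877, 4140, 21147, 115975, 678570, 4213597, 27644437, 190899322, 1382958545
Sum = 15 + 52 + 203 + 877 + 4140 + 21147 + 115975 + 678570 + 4213597 + 27644437 + 190899322 + 1382958545 = 1606536880.

1606536880


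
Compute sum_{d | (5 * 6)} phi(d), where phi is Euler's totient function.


First, 5 * 6 = 30. One classical identity is sum_{d | n} phi(d) = n (each k in [1, n] has a unique gcd with n, and among the k's with gcd(k, n) = n/d there are phi(d) of them). So the sum equals 30. We also verify directly:
Divisors of 30: 1, 2, 3, 5, 6, 10, 15, 30.
phi values: 1, 1, 2, 4, 2, 4, 8, 8.
Sum = 30.

30


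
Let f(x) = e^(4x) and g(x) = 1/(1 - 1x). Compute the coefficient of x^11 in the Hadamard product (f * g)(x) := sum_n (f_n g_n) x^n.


Expanding: f_k = 4^k/k! (from e^(4x)) and g_k = 1^k (from 1/(1 - 1x)). So the Hadamard coefficient (f * g)_k = 4^k 1^k / k! = (4)^k / k!.
For k = 11: 4^11/11! = 4194304/39916800 = 16384/155925.

16384/155925


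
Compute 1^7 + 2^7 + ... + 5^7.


This power sum has a closed form given by Faulhaber's formula
sum_{k=1}^{m} k^p = (1 / (p + 1)) * sum_{j=0}^{p} C(p + 1, j) B_j m^(p + 1 - j),
but for small m direct computation is fastest:
1 + 128 + 2187 + 16384 + 78125 = 96825.

96825


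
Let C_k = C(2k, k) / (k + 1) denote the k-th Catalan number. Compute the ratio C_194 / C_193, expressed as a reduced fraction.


Using C_k = (2k)! / (k! (k+1)!), the ratio C_{k+1}/C_k simplifies to
C_{k+1}/C_k = [(2k+2)! / ((k+1)! (k+2)!)] * [k! (k+1)! / (2k)!]
 = (2k+2)(2k+1) / ((k+1)(k+2)) = 2(2k+1) / (k+2).
For k = 193: 2(2*193 + 1) / (193 + 2) = 774/195 = 258/65.

258/65


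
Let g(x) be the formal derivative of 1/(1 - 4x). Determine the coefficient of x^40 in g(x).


Differentiate termwise: d/dx sum_{k>=0} 4^k x^k = sum_{k>=1} k 4^k x^(k-1) = sum_{j>=0} (j+1) 4^(j+1) x^j.
Equivalently, d/dx [1/(1 - 4x)] = 4/(1 - 4x)^2.
For j = 40: 41 * 4^41 = 41 * 4835703278458516698824704 = 198263834416799184651812864.

198263834416799184651812864


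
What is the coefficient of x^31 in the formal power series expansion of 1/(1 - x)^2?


The negative binomial / multiset identity is
1/(1 - x)^r = sum_{k>=0} C(k + r - 1, r - 1) x^k.
Here r = 2 and k = 31, so the coefficient is
C(31 + 1, 1) = C(32, 1)
= 32

32


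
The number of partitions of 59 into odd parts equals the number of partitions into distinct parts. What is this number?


Computing partitions of 59 into odd parts (1, 3, 5, ...):
Using the generating function prod_{k>=0} 1/(1-x^(2k+1)),
the count is 9792

9792


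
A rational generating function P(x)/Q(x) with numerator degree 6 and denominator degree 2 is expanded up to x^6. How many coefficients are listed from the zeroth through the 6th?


Expanding up to x^6 gives the coefficients for x^0, x^1, ..., x^6.
That is 6 + 1 = 7 coefficients in total.

7


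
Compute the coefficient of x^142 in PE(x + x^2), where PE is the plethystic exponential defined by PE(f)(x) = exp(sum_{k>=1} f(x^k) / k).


With f(x) = x + x^2, the exponent is sum_{k>=1} (x^k + x^(2k)) / k = -ln(1 - x) - ln(1 - x^2). Exponentiating:
PE(x + x^2) = 1 / ((1 - x)(1 - x^2)).
This is the generating function for partitions of n into parts of size 1 or 2. The number of 2's can be any j in 0..71, and the rest are 1's, so
[x^142] = floor(142/2) + 1 = 72.

72


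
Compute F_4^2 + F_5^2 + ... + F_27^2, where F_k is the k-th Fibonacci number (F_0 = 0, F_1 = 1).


There is a standard identity sum_{k=0}^{N} F_k^2 = F_N * F_{N+1} (proved inductively from the telescoping relation F_k^2 = F_k F_{k+1} - F_{k-1} F_k). Then
sum_{k=4}^{27} F_k^2 = F_27 F_28 - F_3 F_4.
Computing: F_27 = 196418, F_28 = 317811, F_3 = 2, F_4 = 3.
Sum = 196418 * 317811 - 2 * 3 = 62423800992.

62423800992


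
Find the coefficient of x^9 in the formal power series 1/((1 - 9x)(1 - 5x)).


By partial fractions or Cauchy convolution:
The coefficient equals sum_{k=0}^{9} 9^k * 5^(9-k).
= 869254694

869254694


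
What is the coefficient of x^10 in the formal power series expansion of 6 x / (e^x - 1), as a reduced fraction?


The exponential generating function for Bernoulli numbers is
x / (e^x - 1) = sum_{k>=0} B_k x^k / k!.
So the coefficient of x^10 in 6 x / (e^x - 1) is 6 B_10 / 10!.
Computing: B_10 = 5/66, 10! = 3628800, giving
6 * 5/66 / 3628800 = 1/7983360.

1/7983360


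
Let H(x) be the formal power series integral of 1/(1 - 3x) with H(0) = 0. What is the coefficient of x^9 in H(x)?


1/(1 - 3x) = sum_{k>=0} 3^k x^k. Integrating termwise with H(0) = 0:
H(x) = sum_{k>=0} 3^k x^(k+1) / (k+1) = sum_{m>=1} 3^(m-1) x^m / m.
For m = 9: 3^8/9 = 6561/9 = 729.

729


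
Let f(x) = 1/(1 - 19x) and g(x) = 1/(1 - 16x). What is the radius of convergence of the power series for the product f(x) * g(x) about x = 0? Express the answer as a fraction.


The radius of 1/(1 - 19x) is 1/19 (nearest singularity at x = 1/19), and the radius of 1/(1 - 16x) is 1/16.
The product f(x)*g(x) = 1/((1 - 19x)(1 - 16x)) has singularities at both 1/19 and 1/16, so its radius of convergence is the distance to the nearest one:
min(1/19, 1/16) = 1/19.

1/19


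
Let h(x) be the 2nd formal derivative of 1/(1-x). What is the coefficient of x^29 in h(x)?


Differentiating 2 times: d^2/dx^2 [1/(1-x)] = 2!/(1-x)^3.
The expansion 1/(1-x)^3 = sum_{k>=0} C(k+2, 2) x^k, so the coefficient of x^n in 2!/(1-x)^3 is 2! * C(n+2, 2).
For n = 29: 2 * C(31, 2) = 2 * 465 = 930

930


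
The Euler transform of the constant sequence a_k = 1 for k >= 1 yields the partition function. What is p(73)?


The Euler transform converts the sequence a_k = 1 into the number of integer partitions.
Using the recurrence or dynamic programming:
p(73) = 6185689

6185689


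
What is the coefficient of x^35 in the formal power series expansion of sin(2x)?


The Maclaurin series is sin(t) = sum_{k>=0} (-1)^k t^(2k+1) / (2k+1)!, so substituting t = 2x, only odd powers of x are nonzero, with coefficient of x^(2k+1) equal to (-1)^k 2^(2k+1) / (2k+1)!.
Write 35 = 2*17 + 1, giving the coefficient (-1)^17 * 2^35 / 35! = -34359738368/10333147966386144929666651337523200000000 = -8/2405873491984360136479756640625.

-8/2405873491984360136479756640625


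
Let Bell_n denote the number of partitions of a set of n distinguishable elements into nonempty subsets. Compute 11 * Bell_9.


Bell_9 can be computed from the Bell triangle or from Dobinski's identity Bell_n = (1/e) * sum_{k>=0} k^n / k!.
Computing Bell_9 = 21147.
Then 11 * 21147 = 232617.

232617


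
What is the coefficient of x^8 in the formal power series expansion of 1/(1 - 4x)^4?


The general identity 1/(1 - c x)^r = sum_{k>=0} c^k C(k + r - 1, r - 1) x^k follows by substituting y = c x into 1/(1 - y)^r = sum_{k>=0} C(k + r - 1, r - 1) y^k.
For c = 4, r = 4, k = 8:
4^8 * C(11, 3) = 65536 * 165 = 10813440.

10813440


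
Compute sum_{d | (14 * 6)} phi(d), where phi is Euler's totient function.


First, 14 * 6 = 84. One classical identity is sum_{d | n} phi(d) = n (each k in [1, n] has a unique gcd with n, and among the k's with gcd(k, n) = n/d there are phi(d) of them). So the sum equals 84. We also verify directly:
Divisors of 84: 1, 2, 3, 4, 6, 7, 12, 14, 21, 28, 42, 84.
phi values: 1, 1, 2, 2, 2, 6, 4, 6, 12, 12, 12, 24.
Sum = 84.

84


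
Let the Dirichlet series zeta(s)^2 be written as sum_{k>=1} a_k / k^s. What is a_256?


The Dirichlet convolution of the constant function 1 with itself gives (1 * 1)(k) = sum_{d | k} 1 = d(k), the number of positive divisors of k.
Since zeta(s) = sum_{k>=1} 1/k^s, we have zeta(s)^2 = sum_{k>=1} d(k)/k^s, so a_k = d(k).
For k = 256: the divisors are 1, 2, 4, 8, 16, 32, 64, 128, 256.
Count = 9.

9


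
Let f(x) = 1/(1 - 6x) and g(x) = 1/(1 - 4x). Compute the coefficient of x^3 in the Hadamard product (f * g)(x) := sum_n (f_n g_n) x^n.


f has coefficients f_k = 6^k and g has coefficients g_k = 4^k, so the Hadamard product has coefficient (f*g)_k = 6^k * 4^k = 24^k.
For k = 3: 24^3 = 13824.

13824


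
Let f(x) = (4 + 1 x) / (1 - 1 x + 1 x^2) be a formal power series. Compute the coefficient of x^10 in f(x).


Write f(x) = sum_{k>=0} a_k x^k. Multiplying both sides by 1 - 1 x + 1 x^2 gives
(1 - 1 x + 1 x^2) sum_{k>=0} a_k x^k = 4 + 1 x.
Matching coefficients:
 x^0: a_0 = 4
 x^1: a_1 - 1 a_0 = 1  =>  a_1 = 1*4 + 1 = 5
 x^k (k >= 2): a_k = 1 a_{k-1} - 1 a_{k-2}.
Iterating: a_2 = 1, a_3 = -4, a_4 = -5, a_5 = -1, a_6 = 4, a_7 = 5, a_8 = 1, a_9 = -4, a_10 = -5.
So the coefficient of x^10 is -5.

-5


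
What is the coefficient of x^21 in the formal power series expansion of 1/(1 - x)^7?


The negative binomial / multiset identity is
1/(1 - x)^r = sum_{k>=0} C(k + r - 1, r - 1) x^k.
Here r = 7 and k = 21, so the coefficient is
C(21 + 6, 6) = C(27, 6)
= 296010

296010


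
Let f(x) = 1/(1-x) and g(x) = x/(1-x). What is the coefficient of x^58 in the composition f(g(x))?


First simplify the composition: f(g(x)) = 1/(1 - x/(1-x)) = (1-x)/((1-x) - x) = (1-x)/(1-2x).
Now extract the coefficient. Write (1-x)/(1-2x) = 1/(1-2x) - x/(1-2x).
The coefficient of x^n in 1/(1-2x) is 2^n, and in x/(1-2x) is 2^(n-1) (for n >= 1).
So the coefficient of x^58 is 2^58 - 2^57 = 288230376151711744 - 144115188075855872 = 144115188075855872.

144115188075855872


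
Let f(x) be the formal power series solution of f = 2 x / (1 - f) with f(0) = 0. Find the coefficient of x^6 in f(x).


Apply Lagrange inversion: f = 2 x * phi(f) with phi(t) = 1/(1 - t), so
[x^n] f = 2^n * (1/n) [t^(n-1)] phi(t)^n = 2^n * (1/n) [t^(n-1)] (1 - t)^(-n) = 2^n * (1/n) C(2n - 2, n - 1) = 2^n * C_{n-1}.
For n = 6: C_5 = C(10, 5) / 6 = 252/6 = 42.
With the 2^6 = 64 factor, the coefficient is 64 * 42 = 2688.

2688


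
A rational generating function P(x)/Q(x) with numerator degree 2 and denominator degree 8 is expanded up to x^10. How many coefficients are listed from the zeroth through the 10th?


Expanding up to x^10 gives the coefficients for x^0, x^1, ..., x^10.
That is 10 + 1 = 11 coefficients in total.

11


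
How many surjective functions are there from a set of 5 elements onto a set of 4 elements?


By inclusion-exclusion on which target elements are missed, the number of surjections from an n-set onto a k-set is
surj(n, k) = sum_{j=0}^{k} (-1)^j C(k, j) (k - j)^n.
Equivalently surj(n, k) = k! * S(n, k), where S(n, k) is the Stirling number of the second kind.
For n = 5, k = 4:
S(5, 4) = 10, so
surj = 4! * 10 = 24 * 10 = 240.

240


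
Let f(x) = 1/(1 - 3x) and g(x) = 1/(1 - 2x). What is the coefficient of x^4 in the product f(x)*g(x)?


The coefficient of x^n in f*g is the Cauchy product: sum_{k=0}^{n} a^k * b^(n-k).
With a=3, b=2, n=4:
sum_{k=0}^{4} 3^k * 2^(4-k)
= 211

211


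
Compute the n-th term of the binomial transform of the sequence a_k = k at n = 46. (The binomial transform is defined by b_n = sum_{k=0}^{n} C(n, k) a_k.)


With a_k = k, b_n = sum_{k=0}^{n} C(n, k) k. Using k * C(n, k) = n * C(n-1, k-1) gives b_n = n * sum_{k>=1} C(n-1, k-1) = n * 2^(n-1).
For n = 46: 46 * 2^45 = 46 * 35184372088832 = 1618481116086272.

1618481116086272


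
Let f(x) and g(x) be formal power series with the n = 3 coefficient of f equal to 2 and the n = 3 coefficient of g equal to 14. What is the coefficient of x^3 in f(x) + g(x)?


Addition of formal power series is termwise.
The coefficient of x^3 in f + g = 2 + 14
= 16

16
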